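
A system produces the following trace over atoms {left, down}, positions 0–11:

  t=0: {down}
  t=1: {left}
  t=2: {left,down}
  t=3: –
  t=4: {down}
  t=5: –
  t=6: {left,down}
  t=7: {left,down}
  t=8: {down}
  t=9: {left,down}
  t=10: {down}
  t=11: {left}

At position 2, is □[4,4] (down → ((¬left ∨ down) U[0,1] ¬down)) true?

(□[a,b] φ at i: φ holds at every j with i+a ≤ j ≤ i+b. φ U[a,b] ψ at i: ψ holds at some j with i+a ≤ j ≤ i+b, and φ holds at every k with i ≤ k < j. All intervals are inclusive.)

Check (down → ((¬left ∨ down) U[0,1] ¬down)) at every j in [6,6]:
  j=6: antecedent true; consequent fails → ✗
Fails at j=6 → formula fails.

No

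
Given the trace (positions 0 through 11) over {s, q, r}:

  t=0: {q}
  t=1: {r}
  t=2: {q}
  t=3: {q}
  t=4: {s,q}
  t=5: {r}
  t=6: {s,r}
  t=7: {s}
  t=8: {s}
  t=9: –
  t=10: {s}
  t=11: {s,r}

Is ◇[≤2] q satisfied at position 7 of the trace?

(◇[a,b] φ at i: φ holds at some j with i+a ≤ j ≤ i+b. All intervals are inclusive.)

Check q at each j in [7,9]:
  j=7: false
  j=8: false
  j=9: false
No position in the window satisfies it → formula fails.

Does not hold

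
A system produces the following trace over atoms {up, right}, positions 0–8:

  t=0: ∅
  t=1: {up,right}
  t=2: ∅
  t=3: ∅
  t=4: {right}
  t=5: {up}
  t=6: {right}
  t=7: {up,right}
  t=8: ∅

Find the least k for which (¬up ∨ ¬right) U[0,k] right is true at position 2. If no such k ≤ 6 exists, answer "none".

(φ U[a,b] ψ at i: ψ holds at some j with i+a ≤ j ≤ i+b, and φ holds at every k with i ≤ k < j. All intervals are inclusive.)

2

Need earliest j ≥ 2 with right, and (¬up ∨ ¬right) at every k in [2,j-1].
  j=2: rhs fails.
  j=3: rhs fails.
  j=4: rhs holds; lhs holds on [2,3]. k = 2.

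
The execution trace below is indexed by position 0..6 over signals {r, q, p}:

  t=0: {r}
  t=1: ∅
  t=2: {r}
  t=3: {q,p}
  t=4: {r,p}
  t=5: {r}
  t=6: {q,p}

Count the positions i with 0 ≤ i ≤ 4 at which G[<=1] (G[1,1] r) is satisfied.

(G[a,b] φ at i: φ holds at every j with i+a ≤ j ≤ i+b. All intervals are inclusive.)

1

Evaluate at each i in [0,4]:
  i=0: ✗ (fails at j=0)
  i=1: ✗ (fails at j=2)
  i=2: ✗ (fails at j=2)
  i=3: ✓ (all of [3,4])
  i=4: ✗ (fails at j=5)
Positions where it holds: {3} → 1.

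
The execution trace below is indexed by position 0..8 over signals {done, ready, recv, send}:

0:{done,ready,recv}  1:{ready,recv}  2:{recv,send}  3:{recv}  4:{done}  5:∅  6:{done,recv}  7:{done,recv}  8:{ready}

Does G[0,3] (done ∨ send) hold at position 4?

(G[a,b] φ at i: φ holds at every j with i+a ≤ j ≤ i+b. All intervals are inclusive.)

Check (done ∨ send) at every j in [4,7]:
  j=4: true
  j=5: false
  j=6: true
  j=7: true
Fails at j=5 → formula fails.

No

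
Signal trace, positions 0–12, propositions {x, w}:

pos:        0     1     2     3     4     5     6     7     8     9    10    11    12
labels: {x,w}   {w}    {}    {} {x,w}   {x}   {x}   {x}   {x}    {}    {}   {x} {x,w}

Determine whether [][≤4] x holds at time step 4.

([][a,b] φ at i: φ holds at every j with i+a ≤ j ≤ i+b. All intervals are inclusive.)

Holds

Check x at every j in [4,8]:
  j=4: true
  j=5: true
  j=6: true
  j=7: true
  j=8: true
All positions satisfy it → formula holds.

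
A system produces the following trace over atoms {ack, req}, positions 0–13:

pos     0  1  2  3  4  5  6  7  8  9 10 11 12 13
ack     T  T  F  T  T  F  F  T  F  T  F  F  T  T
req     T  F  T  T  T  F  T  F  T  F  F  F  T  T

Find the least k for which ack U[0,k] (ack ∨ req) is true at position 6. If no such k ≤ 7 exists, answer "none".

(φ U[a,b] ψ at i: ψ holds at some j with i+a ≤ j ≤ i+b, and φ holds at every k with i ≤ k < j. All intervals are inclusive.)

0

Need earliest j ≥ 6 with (ack ∨ req), and ack at every k in [6,j-1].
  j=6: rhs holds (empty prefix). k = 0.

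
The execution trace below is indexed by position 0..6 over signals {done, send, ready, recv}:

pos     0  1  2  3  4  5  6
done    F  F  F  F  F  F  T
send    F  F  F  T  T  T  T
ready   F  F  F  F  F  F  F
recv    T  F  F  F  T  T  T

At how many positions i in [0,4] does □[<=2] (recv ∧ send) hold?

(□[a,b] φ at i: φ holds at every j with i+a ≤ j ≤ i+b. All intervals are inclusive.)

1

Evaluate at each i in [0,4]:
  i=0: ✗ (fails at j=0)
  i=1: ✗ (fails at j=1)
  i=2: ✗ (fails at j=2)
  i=3: ✗ (fails at j=3)
  i=4: ✓ (all of [4,6])
Positions where it holds: {4} → 1.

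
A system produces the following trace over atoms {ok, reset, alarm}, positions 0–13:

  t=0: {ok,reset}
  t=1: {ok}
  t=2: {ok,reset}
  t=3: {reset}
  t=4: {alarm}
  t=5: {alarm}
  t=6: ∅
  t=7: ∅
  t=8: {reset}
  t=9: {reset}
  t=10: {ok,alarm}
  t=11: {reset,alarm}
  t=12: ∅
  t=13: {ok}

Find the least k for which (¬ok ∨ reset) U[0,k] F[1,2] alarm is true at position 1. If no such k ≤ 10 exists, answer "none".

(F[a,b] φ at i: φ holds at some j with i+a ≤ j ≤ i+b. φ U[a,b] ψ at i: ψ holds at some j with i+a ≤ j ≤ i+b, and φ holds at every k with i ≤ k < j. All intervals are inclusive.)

Need earliest j ≥ 1 with F[1,2] alarm, and (¬ok ∨ reset) at every k in [1,j-1].
  j=1: rhs fails.
  j=2: rhs holds but lhs fails at k=1.
  j=3: rhs holds but lhs fails at k=1.
  j=4: rhs holds but lhs fails at k=1.
  j=5: rhs fails.
  j=6: rhs fails.
  j=7: rhs fails.
  j=8: rhs holds but lhs fails at k=1.
  j=9: rhs holds but lhs fails at k=1.
  j=10: rhs holds but lhs fails at k=1.
  j=11: rhs fails.
No witness within the range → none.

none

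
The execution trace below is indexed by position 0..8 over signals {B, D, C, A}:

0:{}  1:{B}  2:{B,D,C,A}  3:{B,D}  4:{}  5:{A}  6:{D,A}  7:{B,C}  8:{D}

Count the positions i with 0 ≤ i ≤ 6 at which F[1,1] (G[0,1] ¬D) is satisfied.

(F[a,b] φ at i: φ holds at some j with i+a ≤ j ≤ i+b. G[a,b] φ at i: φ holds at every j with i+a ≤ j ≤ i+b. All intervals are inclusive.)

1

Evaluate at each i in [0,6]:
  i=0: ✗ (none in [1,1])
  i=1: ✗ (none in [2,2])
  i=2: ✗ (none in [3,3])
  i=3: ✓ (witness j=4)
  i=4: ✗ (none in [5,5])
  i=5: ✗ (none in [6,6])
  i=6: ✗ (none in [7,7])
Positions where it holds: {3} → 1.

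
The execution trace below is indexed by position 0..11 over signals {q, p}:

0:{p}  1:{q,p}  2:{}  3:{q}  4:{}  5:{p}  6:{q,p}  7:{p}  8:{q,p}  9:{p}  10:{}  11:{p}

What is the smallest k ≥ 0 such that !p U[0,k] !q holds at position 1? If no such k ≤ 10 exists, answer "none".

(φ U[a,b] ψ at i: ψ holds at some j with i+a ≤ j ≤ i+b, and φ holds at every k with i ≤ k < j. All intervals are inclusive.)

none

Need earliest j ≥ 1 with !q, and !p at every k in [1,j-1].
  j=1: rhs fails.
  j=2: rhs holds but lhs fails at k=1.
  j=3: rhs fails.
  j=4: rhs holds but lhs fails at k=1.
  j=5: rhs holds but lhs fails at k=1.
  j=6: rhs fails.
  j=7: rhs holds but lhs fails at k=1.
  j=8: rhs fails.
  j=9: rhs holds but lhs fails at k=1.
  j=10: rhs holds but lhs fails at k=1.
  j=11: rhs holds but lhs fails at k=1.
No witness within the range → none.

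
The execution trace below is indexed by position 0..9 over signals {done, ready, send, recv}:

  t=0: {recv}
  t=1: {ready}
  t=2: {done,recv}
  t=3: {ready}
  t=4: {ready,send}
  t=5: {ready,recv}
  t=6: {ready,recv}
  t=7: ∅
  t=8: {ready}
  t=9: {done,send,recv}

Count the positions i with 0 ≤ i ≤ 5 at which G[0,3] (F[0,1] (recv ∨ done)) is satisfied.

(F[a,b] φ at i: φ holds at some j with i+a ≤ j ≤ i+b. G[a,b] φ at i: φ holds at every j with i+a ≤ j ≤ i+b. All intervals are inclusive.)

Evaluate at each i in [0,5]:
  i=0: ✗ (fails at j=3)
  i=1: ✗ (fails at j=3)
  i=2: ✗ (fails at j=3)
  i=3: ✗ (fails at j=3)
  i=4: ✗ (fails at j=7)
  i=5: ✗ (fails at j=7)
Positions where it holds: {} → 0.

0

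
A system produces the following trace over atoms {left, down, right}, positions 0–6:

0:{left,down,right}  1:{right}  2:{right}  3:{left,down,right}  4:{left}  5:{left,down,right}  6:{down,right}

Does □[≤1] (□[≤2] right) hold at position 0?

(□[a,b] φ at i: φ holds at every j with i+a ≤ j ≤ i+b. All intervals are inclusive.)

Check □[≤2] right at every j in [0,1]:
  j=0: holds on [0,2]
  j=1: holds on [1,3]
All positions satisfy it → formula holds.

Yes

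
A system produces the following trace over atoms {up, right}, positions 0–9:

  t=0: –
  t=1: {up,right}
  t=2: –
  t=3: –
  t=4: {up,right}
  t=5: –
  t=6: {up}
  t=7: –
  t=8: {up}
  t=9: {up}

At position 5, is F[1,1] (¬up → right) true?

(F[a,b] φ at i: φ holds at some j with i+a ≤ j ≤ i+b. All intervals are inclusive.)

Check (¬up → right) at each j in [6,6]:
  j=6: true
Found at j=6 → formula holds.

Yes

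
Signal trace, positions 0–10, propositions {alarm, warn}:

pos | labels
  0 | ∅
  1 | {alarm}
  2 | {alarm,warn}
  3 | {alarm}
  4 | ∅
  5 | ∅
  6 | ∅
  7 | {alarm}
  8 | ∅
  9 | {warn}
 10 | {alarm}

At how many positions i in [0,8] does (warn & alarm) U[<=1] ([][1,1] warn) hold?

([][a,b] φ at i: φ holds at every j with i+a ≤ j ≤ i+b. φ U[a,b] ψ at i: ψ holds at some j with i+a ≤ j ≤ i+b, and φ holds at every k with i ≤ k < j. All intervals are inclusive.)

Evaluate at each i in [0,8]:
  i=0: ✗ (lhs fails at k=0 before rhs at j=1)
  i=1: ✓ (rhs at j=1)
  i=2: ✗ (no rhs in [2,3])
  i=3: ✗ (no rhs in [3,4])
  i=4: ✗ (no rhs in [4,5])
  i=5: ✗ (no rhs in [5,6])
  i=6: ✗ (no rhs in [6,7])
  i=7: ✗ (lhs fails at k=7 before rhs at j=8)
  i=8: ✓ (rhs at j=8)
Positions where it holds: {1, 8} → 2.

2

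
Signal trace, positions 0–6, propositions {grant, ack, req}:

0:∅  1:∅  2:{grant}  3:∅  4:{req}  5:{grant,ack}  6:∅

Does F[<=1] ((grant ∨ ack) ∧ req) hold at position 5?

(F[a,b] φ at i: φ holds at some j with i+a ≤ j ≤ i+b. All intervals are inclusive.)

Check ((grant ∨ ack) ∧ req) at each j in [5,6]:
  j=5: false
  j=6: false
No position in the window satisfies it → formula fails.

False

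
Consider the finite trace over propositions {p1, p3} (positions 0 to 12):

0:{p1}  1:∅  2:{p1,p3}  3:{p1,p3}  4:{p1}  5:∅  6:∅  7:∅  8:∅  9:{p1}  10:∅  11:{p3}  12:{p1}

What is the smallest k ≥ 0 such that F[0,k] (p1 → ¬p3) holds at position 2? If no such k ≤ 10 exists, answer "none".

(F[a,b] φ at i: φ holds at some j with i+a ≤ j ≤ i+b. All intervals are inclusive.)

Scan j = 2,3,… for (p1 → ¬p3):
  j=2: fails
  j=3: fails
  j=4: holds
First hit at j=4, so smallest k = 4-2 = 2.

2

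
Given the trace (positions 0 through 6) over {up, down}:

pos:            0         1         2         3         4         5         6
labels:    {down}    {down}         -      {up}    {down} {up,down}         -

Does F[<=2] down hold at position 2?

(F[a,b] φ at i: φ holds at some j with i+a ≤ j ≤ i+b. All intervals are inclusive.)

Holds

Check down at each j in [2,4]:
  j=2: false
  j=3: false
  j=4: true
Found at j=4 → formula holds.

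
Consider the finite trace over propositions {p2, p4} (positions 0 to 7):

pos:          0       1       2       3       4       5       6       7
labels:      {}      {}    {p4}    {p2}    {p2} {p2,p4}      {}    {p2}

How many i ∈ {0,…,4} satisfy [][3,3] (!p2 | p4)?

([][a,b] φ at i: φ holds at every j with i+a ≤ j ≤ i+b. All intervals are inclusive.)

Evaluate at each i in [0,4]:
  i=0: ✗ (fails at j=3)
  i=1: ✗ (fails at j=4)
  i=2: ✓ (all of [5,5])
  i=3: ✓ (all of [6,6])
  i=4: ✗ (fails at j=7)
Positions where it holds: {2, 3} → 2.

2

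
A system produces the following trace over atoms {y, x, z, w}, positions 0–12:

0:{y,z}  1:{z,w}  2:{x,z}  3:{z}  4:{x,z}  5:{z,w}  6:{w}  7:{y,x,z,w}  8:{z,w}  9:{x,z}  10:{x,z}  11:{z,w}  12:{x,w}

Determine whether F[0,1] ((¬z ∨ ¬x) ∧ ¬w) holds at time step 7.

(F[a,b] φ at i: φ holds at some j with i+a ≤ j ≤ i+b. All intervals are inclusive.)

Does not hold

Check ((¬z ∨ ¬x) ∧ ¬w) at each j in [7,8]:
  j=7: false
  j=8: false
No position in the window satisfies it → formula fails.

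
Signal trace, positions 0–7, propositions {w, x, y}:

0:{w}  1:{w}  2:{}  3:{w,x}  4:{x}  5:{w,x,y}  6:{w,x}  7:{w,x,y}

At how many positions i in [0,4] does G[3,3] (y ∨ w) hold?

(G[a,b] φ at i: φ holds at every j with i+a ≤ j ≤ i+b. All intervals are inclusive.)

4

Evaluate at each i in [0,4]:
  i=0: ✓ (all of [3,3])
  i=1: ✗ (fails at j=4)
  i=2: ✓ (all of [5,5])
  i=3: ✓ (all of [6,6])
  i=4: ✓ (all of [7,7])
Positions where it holds: {0, 2, 3, 4} → 4.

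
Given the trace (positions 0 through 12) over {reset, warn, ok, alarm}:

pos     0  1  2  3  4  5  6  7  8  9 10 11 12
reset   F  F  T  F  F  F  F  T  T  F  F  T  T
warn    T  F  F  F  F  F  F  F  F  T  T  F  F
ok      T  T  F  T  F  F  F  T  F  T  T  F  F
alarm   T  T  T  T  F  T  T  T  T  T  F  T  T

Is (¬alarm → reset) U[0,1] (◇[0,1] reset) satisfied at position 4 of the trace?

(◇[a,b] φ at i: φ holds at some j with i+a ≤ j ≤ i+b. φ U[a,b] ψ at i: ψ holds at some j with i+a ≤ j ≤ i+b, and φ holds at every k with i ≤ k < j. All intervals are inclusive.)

False

Need some j in [4,5] with ◇[0,1] reset, and (¬alarm → reset) at every k in [4,j-1].
  j=4: ◇[0,1] reset — fails (none in [4,5]).
  j=5: ◇[0,1] reset — fails (none in [5,6]).
No j in the window works → until fails.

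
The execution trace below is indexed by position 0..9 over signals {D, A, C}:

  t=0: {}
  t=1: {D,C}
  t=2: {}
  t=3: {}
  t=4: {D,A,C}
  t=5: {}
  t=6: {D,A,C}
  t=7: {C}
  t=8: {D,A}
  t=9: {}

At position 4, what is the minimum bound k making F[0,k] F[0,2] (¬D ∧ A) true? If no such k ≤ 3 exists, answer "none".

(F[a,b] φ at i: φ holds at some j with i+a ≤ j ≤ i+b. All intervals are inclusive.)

Scan j = 4,5,… for F[0,2] (¬D ∧ A):
  j=4: fails
  j=5: fails
  j=6: fails
  j=7: fails
No j in [4,7] satisfies it → none.

none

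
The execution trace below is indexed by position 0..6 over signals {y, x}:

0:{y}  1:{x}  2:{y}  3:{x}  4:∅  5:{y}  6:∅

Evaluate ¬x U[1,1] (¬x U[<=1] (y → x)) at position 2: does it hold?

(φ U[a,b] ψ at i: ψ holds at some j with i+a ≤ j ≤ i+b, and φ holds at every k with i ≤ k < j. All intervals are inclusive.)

Need some j in [3,3] with (¬x U[<=1] (y → x)), and ¬x at every k in [2,j-1].
  j=3: (¬x U[<=1] (y → x)) holds; ¬x holds at every k in [2,2] → satisfied.

Holds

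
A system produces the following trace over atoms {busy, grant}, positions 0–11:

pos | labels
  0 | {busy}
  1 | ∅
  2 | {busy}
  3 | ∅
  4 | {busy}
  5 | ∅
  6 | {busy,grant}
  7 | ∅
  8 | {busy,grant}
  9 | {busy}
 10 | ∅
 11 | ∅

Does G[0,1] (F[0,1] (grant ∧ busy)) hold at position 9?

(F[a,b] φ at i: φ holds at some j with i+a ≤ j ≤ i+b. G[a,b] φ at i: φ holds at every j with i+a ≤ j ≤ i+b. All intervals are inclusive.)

Check F[0,1] (grant ∧ busy) at every j in [9,10]:
  j=9: fails (none in [9,10])
  j=10: fails (none in [10,11])
Fails at j=9 → formula fails.

False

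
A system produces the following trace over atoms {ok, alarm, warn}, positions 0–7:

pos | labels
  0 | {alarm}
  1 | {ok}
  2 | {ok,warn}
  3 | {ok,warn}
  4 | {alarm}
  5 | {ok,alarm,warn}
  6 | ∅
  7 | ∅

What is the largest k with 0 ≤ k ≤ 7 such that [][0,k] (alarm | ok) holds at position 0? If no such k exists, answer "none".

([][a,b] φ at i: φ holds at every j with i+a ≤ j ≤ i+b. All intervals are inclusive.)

5

(alarm | ok) must hold from j=0 onward; find where it first fails.
  j=0: holds
  j=1: holds
  j=2: holds
  j=3: holds
  j=4: holds
  j=5: holds
  j=6: fails
Holds on [0,5], so largest k = 5.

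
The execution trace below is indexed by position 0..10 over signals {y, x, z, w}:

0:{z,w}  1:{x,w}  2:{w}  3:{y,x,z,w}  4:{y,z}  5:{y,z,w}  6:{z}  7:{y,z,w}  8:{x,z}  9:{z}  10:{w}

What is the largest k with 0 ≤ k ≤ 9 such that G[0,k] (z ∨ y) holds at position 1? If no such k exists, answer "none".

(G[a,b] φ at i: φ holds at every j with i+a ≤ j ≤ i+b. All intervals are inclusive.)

none

(z ∨ y) must hold from j=1 onward; find where it first fails.
  j=1: fails → no k works.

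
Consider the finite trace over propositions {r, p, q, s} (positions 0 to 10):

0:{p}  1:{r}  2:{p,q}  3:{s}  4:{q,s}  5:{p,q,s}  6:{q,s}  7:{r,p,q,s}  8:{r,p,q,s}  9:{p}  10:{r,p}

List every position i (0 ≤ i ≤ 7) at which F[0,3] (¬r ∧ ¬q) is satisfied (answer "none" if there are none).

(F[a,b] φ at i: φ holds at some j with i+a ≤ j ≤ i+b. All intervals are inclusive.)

0, 1, 2, 3, 6, 7

Evaluate at each i in [0,7]:
  i=0: ✓ (witness j=0)
  i=1: ✓ (witness j=3)
  i=2: ✓ (witness j=3)
  i=3: ✓ (witness j=3)
  i=4: ✗ (none in [4,7])
  i=5: ✗ (none in [5,8])
  i=6: ✓ (witness j=9)
  i=7: ✓ (witness j=9)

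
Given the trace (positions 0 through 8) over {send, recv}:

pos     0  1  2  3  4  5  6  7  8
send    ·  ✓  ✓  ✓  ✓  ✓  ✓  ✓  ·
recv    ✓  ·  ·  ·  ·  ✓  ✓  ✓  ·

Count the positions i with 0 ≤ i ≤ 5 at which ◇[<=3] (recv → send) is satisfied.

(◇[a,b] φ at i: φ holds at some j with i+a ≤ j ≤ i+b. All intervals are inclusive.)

Evaluate at each i in [0,5]:
  i=0: ✓ (witness j=1)
  i=1: ✓ (witness j=1)
  i=2: ✓ (witness j=2)
  i=3: ✓ (witness j=3)
  i=4: ✓ (witness j=4)
  i=5: ✓ (witness j=5)
Positions where it holds: {0, 1, 2, 3, 4, 5} → 6.

6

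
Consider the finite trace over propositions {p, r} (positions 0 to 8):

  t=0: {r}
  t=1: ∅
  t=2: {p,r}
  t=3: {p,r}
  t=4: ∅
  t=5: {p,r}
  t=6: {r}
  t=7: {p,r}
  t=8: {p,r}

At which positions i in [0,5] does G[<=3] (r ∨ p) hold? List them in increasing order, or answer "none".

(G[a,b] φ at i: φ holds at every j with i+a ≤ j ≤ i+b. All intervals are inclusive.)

Evaluate at each i in [0,5]:
  i=0: ✗ (fails at j=1)
  i=1: ✗ (fails at j=1)
  i=2: ✗ (fails at j=4)
  i=3: ✗ (fails at j=4)
  i=4: ✗ (fails at j=4)
  i=5: ✓ (all of [5,8])

5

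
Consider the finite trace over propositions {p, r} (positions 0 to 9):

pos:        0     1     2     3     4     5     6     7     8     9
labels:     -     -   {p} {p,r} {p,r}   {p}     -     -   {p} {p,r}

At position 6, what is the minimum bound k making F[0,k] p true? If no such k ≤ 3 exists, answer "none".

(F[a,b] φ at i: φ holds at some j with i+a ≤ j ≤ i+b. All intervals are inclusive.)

2

Scan j = 6,7,… for p:
  j=6: fails
  j=7: fails
  j=8: holds
First hit at j=8, so smallest k = 8-6 = 2.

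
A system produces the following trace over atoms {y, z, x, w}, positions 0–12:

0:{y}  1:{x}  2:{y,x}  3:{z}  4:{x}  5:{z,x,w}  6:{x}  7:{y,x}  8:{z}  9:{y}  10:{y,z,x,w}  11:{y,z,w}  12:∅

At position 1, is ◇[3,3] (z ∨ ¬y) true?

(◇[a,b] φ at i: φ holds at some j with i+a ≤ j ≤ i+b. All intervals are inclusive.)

Check (z ∨ ¬y) at each j in [4,4]:
  j=4: true
Found at j=4 → formula holds.

Yes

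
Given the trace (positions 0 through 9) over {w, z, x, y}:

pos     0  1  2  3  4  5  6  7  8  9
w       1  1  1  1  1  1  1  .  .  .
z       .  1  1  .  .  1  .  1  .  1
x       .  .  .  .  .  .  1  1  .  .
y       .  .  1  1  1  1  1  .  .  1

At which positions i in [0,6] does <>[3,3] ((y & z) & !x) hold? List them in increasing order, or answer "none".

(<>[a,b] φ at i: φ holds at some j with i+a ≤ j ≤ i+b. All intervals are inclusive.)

Evaluate at each i in [0,6]:
  i=0: ✗ (none in [3,3])
  i=1: ✗ (none in [4,4])
  i=2: ✓ (witness j=5)
  i=3: ✗ (none in [6,6])
  i=4: ✗ (none in [7,7])
  i=5: ✗ (none in [8,8])
  i=6: ✓ (witness j=9)

2, 6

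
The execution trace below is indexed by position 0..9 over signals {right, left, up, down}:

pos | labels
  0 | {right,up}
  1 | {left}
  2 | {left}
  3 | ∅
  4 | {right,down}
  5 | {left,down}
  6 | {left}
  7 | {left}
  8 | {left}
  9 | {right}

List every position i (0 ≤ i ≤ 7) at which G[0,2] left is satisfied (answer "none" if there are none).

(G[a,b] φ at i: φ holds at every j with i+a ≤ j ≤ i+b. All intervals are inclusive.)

5, 6

Evaluate at each i in [0,7]:
  i=0: ✗ (fails at j=0)
  i=1: ✗ (fails at j=3)
  i=2: ✗ (fails at j=3)
  i=3: ✗ (fails at j=3)
  i=4: ✗ (fails at j=4)
  i=5: ✓ (all of [5,7])
  i=6: ✓ (all of [6,8])
  i=7: ✗ (fails at j=9)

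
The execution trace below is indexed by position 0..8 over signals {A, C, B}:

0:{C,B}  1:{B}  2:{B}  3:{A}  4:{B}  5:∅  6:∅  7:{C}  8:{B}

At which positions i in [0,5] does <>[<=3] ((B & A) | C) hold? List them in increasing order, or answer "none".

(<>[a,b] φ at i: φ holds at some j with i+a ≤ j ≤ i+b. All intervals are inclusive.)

Evaluate at each i in [0,5]:
  i=0: ✓ (witness j=0)
  i=1: ✗ (none in [1,4])
  i=2: ✗ (none in [2,5])
  i=3: ✗ (none in [3,6])
  i=4: ✓ (witness j=7)
  i=5: ✓ (witness j=7)

0, 4, 5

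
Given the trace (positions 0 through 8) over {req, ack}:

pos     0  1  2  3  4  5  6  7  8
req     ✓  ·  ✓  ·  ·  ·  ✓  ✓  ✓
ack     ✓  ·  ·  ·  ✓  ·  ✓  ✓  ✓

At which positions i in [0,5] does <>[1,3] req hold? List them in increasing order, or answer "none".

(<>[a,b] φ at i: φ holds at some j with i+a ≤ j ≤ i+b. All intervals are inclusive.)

Evaluate at each i in [0,5]:
  i=0: ✓ (witness j=2)
  i=1: ✓ (witness j=2)
  i=2: ✗ (none in [3,5])
  i=3: ✓ (witness j=6)
  i=4: ✓ (witness j=6)
  i=5: ✓ (witness j=6)

0, 1, 3, 4, 5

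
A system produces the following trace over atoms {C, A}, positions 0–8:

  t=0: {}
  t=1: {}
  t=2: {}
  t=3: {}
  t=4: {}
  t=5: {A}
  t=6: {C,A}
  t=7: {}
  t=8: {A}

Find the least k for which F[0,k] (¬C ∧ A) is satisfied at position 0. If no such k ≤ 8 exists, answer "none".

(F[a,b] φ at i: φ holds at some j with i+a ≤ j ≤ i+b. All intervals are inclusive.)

5

Scan j = 0,1,… for (¬C ∧ A):
  j=0: fails
  j=1: fails
  j=2: fails
  j=3: fails
  j=4: fails
  j=5: holds
First hit at j=5, so smallest k = 5-0 = 5.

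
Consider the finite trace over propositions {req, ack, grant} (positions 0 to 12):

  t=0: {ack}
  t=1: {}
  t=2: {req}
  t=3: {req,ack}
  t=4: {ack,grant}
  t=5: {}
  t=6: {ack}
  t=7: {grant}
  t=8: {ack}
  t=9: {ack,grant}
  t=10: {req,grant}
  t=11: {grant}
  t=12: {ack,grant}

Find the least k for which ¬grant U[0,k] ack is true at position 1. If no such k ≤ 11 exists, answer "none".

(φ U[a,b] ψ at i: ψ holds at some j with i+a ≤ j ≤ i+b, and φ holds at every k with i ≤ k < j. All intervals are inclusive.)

2

Need earliest j ≥ 1 with ack, and ¬grant at every k in [1,j-1].
  j=1: rhs fails.
  j=2: rhs fails.
  j=3: rhs holds; lhs holds on [1,2]. k = 2.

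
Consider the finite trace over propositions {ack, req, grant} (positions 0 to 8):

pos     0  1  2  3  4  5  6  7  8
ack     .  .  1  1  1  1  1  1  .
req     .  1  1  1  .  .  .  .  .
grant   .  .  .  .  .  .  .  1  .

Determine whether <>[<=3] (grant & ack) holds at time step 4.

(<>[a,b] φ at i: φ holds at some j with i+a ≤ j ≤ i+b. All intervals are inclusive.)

True

Check (grant & ack) at each j in [4,7]:
  j=4: false
  j=5: false
  j=6: false
  j=7: true
Found at j=7 → formula holds.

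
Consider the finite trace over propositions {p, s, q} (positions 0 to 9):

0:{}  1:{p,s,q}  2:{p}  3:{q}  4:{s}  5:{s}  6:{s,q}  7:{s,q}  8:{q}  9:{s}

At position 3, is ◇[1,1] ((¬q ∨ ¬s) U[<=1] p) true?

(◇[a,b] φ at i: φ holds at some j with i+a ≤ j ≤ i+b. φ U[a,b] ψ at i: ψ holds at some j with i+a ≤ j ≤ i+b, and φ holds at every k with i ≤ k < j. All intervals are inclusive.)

Does not hold

Check ((¬q ∨ ¬s) U[<=1] p) at each j in [4,4]:
  j=4: fails
No position in the window satisfies it → formula fails.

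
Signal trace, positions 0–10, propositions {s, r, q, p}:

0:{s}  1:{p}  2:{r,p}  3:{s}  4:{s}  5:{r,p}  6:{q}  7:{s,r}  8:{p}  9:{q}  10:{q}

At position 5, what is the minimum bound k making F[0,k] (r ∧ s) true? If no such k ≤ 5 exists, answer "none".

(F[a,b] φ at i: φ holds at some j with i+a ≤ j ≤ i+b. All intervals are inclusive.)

2

Scan j = 5,6,… for (r ∧ s):
  j=5: fails
  j=6: fails
  j=7: holds
First hit at j=7, so smallest k = 7-5 = 2.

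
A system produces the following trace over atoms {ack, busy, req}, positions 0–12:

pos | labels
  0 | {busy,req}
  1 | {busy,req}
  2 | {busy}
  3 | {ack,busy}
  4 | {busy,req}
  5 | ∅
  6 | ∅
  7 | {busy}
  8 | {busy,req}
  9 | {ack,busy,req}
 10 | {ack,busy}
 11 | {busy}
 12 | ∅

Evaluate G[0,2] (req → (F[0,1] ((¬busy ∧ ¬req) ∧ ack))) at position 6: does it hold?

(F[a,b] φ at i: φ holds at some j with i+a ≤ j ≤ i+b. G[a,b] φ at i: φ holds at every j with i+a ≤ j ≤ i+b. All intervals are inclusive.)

Does not hold

Check (req → (F[0,1] ((¬busy ∧ ¬req) ∧ ack))) at every j in [6,8]:
  j=6: antecedent false → ✓
  j=7: antecedent false → ✓
  j=8: antecedent true; consequent fails (none in [8,9]) → ✗
Fails at j=8 → formula fails.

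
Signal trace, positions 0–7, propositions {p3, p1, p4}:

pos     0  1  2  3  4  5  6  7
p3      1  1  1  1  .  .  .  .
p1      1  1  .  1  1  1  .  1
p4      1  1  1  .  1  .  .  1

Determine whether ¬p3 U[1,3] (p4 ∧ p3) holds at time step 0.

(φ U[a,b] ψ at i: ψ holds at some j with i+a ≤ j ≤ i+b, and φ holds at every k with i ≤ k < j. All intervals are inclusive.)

Need some j in [1,3] with (p4 ∧ p3), and ¬p3 at every k in [0,j-1].
  j=1: (p4 ∧ p3) holds, but ¬p3 fails at k=0 → not this j.
  j=2: (p4 ∧ p3) holds, but ¬p3 fails at k=0 → not this j.
  j=3: (p4 ∧ p3) false.
No j in the window works → until fails.

False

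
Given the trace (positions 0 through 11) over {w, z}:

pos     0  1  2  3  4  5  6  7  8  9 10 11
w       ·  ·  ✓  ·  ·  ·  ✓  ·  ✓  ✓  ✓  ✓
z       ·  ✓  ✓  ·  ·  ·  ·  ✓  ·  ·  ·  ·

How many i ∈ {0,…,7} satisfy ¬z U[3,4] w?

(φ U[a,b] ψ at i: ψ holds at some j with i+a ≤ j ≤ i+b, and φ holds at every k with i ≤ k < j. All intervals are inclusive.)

Evaluate at each i in [0,7]:
  i=0: ✗ (no rhs in [3,4])
  i=1: ✗ (no rhs in [4,5])
  i=2: ✗ (lhs fails at k=2 before rhs at j=6)
  i=3: ✓ (rhs at j=6; lhs holds on [3,5])
  i=4: ✗ (lhs fails at k=7 before rhs at j=8)
  i=5: ✗ (lhs fails at k=7 before rhs at j=8)
  i=6: ✗ (lhs fails at k=7 before rhs at j=9)
  i=7: ✗ (lhs fails at k=7 before rhs at j=10)
Positions where it holds: {3} → 1.

1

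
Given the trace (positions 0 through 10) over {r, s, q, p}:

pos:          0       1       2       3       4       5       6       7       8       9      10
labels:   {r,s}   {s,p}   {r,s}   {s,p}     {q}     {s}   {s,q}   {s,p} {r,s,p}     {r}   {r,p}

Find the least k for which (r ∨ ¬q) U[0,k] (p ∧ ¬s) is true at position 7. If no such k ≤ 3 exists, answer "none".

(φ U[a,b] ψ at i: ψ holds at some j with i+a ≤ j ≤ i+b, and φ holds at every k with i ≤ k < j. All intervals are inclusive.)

Need earliest j ≥ 7 with (p ∧ ¬s), and (r ∨ ¬q) at every k in [7,j-1].
  j=7: rhs fails.
  j=8: rhs fails.
  j=9: rhs fails.
  j=10: rhs holds; lhs holds on [7,9]. k = 3.

3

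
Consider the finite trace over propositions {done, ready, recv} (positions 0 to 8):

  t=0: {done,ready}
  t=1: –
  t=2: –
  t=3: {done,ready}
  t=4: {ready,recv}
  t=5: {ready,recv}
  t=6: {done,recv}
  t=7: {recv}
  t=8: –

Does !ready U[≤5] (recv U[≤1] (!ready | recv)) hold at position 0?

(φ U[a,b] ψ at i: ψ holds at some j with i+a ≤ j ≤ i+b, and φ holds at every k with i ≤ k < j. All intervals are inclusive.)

False

Need some j in [0,5] with (recv U[≤1] (!ready | recv)), and !ready at every k in [0,j-1].
  j=0: (recv U[≤1] (!ready | recv)) — fails.
  j=1: (recv U[≤1] (!ready | recv)) holds, but !ready fails at k=0 → not this j.
  j=2: (recv U[≤1] (!ready | recv)) holds, but !ready fails at k=0 → not this j.
  j=3: (recv U[≤1] (!ready | recv)) — fails.
  j=4: (recv U[≤1] (!ready | recv)) holds, but !ready fails at k=0 → not this j.
  j=5: (recv U[≤1] (!ready | recv)) holds, but !ready fails at k=0 → not this j.
No j in the window works → until fails.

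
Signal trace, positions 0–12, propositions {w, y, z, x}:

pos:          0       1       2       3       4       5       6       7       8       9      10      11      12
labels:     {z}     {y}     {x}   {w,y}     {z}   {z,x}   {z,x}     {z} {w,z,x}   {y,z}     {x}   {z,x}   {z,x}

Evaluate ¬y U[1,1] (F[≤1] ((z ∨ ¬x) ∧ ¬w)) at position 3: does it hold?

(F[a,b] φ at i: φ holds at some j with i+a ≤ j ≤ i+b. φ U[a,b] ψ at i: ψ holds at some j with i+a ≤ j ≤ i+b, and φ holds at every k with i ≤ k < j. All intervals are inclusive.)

Need some j in [4,4] with F[≤1] ((z ∨ ¬x) ∧ ¬w), and ¬y at every k in [3,j-1].
  j=4: F[≤1] ((z ∨ ¬x) ∧ ¬w) holds, but ¬y fails at k=3 → not this j.
No j in the window works → until fails.

False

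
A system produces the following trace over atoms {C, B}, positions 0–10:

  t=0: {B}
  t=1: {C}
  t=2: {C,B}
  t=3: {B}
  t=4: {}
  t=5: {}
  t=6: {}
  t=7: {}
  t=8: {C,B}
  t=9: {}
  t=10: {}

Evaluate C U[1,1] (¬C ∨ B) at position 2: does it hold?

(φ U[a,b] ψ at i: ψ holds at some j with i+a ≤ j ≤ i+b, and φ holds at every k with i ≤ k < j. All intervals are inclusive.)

Need some j in [3,3] with (¬C ∨ B), and C at every k in [2,j-1].
  j=3: (¬C ∨ B) holds; C holds at every k in [2,2] → satisfied.

True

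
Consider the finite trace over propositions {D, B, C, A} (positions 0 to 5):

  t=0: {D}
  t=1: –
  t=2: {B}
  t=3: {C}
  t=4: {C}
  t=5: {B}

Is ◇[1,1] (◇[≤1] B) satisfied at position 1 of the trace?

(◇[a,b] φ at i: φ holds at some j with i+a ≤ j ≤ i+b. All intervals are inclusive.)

True

Check ◇[≤1] B at each j in [2,2]:
  j=2: holds (witness at 2)
Found at j=2 → formula holds.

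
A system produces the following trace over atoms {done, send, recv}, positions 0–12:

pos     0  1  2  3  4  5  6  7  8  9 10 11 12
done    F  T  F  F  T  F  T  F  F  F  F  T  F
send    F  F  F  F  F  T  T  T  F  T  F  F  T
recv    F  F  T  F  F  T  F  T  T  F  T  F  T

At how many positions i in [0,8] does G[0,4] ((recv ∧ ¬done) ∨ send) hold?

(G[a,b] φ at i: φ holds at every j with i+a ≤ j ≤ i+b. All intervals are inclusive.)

2

Evaluate at each i in [0,8]:
  i=0: ✗ (fails at j=0)
  i=1: ✗ (fails at j=1)
  i=2: ✗ (fails at j=3)
  i=3: ✗ (fails at j=3)
  i=4: ✗ (fails at j=4)
  i=5: ✓ (all of [5,9])
  i=6: ✓ (all of [6,10])
  i=7: ✗ (fails at j=11)
  i=8: ✗ (fails at j=11)
Positions where it holds: {5, 6} → 2.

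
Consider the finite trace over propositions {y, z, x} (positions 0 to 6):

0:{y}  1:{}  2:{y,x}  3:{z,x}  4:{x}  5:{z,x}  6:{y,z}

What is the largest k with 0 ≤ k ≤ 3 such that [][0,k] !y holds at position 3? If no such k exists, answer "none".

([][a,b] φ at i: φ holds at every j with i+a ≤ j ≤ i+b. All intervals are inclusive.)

2

!y must hold from j=3 onward; find where it first fails.
  j=3: holds
  j=4: holds
  j=5: holds
  j=6: fails
Holds on [3,5], so largest k = 2.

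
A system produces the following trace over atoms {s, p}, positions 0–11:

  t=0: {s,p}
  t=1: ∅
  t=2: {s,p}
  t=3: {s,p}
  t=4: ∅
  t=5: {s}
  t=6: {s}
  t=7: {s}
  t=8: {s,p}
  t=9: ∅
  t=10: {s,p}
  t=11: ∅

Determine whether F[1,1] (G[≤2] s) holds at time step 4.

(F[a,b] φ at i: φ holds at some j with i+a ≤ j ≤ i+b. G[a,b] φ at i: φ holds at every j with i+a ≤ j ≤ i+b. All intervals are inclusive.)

Yes

Check G[≤2] s at each j in [5,5]:
  j=5: holds on [5,7]
Found at j=5 → formula holds.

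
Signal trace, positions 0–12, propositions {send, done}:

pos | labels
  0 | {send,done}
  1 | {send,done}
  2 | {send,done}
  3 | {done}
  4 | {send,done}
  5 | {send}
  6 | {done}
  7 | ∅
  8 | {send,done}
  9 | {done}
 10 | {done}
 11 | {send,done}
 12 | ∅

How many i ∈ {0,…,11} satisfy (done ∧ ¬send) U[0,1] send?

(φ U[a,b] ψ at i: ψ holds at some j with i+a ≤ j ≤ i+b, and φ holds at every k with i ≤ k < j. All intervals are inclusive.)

Evaluate at each i in [0,11]:
  i=0: ✓ (rhs at j=0)
  i=1: ✓ (rhs at j=1)
  i=2: ✓ (rhs at j=2)
  i=3: ✓ (rhs at j=4; lhs holds on [3,3])
  i=4: ✓ (rhs at j=4)
  i=5: ✓ (rhs at j=5)
  i=6: ✗ (no rhs in [6,7])
  i=7: ✗ (lhs fails at k=7 before rhs at j=8)
  i=8: ✓ (rhs at j=8)
  i=9: ✗ (no rhs in [9,10])
  i=10: ✓ (rhs at j=11; lhs holds on [10,10])
  i=11: ✓ (rhs at j=11)
Positions where it holds: {0, 1, 2, 3, 4, 5, 8, 10, 11} → 9.

9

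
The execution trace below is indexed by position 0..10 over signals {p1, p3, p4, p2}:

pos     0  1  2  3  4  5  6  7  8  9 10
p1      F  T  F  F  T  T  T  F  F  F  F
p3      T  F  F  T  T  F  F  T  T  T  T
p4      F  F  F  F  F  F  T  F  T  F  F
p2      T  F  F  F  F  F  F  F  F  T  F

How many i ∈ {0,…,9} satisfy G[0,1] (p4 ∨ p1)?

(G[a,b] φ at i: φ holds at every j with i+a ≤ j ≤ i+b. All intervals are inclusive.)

2

Evaluate at each i in [0,9]:
  i=0: ✗ (fails at j=0)
  i=1: ✗ (fails at j=2)
  i=2: ✗ (fails at j=2)
  i=3: ✗ (fails at j=3)
  i=4: ✓ (all of [4,5])
  i=5: ✓ (all of [5,6])
  i=6: ✗ (fails at j=7)
  i=7: ✗ (fails at j=7)
  i=8: ✗ (fails at j=9)
  i=9: ✗ (fails at j=9)
Positions where it holds: {4, 5} → 2.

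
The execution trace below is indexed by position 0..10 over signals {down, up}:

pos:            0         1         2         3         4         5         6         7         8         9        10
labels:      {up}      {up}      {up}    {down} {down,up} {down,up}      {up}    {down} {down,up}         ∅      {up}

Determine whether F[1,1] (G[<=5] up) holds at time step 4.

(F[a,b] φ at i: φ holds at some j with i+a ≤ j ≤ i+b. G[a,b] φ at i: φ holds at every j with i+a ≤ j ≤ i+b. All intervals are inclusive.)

Does not hold

Check G[<=5] up at each j in [5,5]:
  j=5: fails at 7
No position in the window satisfies it → formula fails.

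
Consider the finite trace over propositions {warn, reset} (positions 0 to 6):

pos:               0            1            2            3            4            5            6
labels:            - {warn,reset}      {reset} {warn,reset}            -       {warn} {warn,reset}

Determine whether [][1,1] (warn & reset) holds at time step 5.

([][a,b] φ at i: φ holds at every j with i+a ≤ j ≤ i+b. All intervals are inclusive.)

Check (warn & reset) at every j in [6,6]:
  j=6: true
All positions satisfy it → formula holds.

Yes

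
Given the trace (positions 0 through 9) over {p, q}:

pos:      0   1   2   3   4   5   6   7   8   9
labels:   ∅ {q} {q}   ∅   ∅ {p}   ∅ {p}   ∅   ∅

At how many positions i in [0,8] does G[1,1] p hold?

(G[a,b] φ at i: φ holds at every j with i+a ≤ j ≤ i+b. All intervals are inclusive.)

Evaluate at each i in [0,8]:
  i=0: ✗ (fails at j=1)
  i=1: ✗ (fails at j=2)
  i=2: ✗ (fails at j=3)
  i=3: ✗ (fails at j=4)
  i=4: ✓ (all of [5,5])
  i=5: ✗ (fails at j=6)
  i=6: ✓ (all of [7,7])
  i=7: ✗ (fails at j=8)
  i=8: ✗ (fails at j=9)
Positions where it holds: {4, 6} → 2.

2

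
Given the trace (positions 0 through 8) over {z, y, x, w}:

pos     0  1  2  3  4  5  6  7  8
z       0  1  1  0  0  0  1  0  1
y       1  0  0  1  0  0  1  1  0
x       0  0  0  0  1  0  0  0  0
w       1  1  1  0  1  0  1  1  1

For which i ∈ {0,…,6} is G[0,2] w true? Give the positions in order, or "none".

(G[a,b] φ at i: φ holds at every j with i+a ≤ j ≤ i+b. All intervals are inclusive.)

0, 6

Evaluate at each i in [0,6]:
  i=0: ✓ (all of [0,2])
  i=1: ✗ (fails at j=3)
  i=2: ✗ (fails at j=3)
  i=3: ✗ (fails at j=3)
  i=4: ✗ (fails at j=5)
  i=5: ✗ (fails at j=5)
  i=6: ✓ (all of [6,8])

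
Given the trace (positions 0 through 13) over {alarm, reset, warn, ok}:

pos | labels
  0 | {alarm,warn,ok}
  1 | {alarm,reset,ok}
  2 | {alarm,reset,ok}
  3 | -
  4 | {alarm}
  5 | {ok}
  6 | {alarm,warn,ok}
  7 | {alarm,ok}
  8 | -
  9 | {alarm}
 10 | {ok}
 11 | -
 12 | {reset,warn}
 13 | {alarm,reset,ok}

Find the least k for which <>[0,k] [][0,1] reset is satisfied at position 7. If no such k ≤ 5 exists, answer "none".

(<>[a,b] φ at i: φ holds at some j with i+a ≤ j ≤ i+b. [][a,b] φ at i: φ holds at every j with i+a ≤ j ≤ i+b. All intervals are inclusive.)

Scan j = 7,8,… for [][0,1] reset:
  j=7: fails
  j=8: fails
  j=9: fails
  j=10: fails
  j=11: fails
  j=12: holds
First hit at j=12, so smallest k = 12-7 = 5.

5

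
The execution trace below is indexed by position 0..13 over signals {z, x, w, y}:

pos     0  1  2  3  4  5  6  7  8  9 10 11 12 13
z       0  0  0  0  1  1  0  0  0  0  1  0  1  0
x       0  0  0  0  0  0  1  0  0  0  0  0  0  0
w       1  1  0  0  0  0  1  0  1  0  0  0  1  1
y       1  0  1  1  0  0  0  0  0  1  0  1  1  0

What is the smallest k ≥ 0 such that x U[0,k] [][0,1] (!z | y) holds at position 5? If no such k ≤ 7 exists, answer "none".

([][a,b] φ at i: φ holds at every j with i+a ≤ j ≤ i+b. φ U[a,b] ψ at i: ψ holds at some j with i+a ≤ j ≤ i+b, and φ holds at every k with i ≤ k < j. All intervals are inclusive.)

none

Need earliest j ≥ 5 with [][0,1] (!z | y), and x at every k in [5,j-1].
  j=5: rhs fails.
  j=6: rhs holds but lhs fails at k=5.
  j=7: rhs holds but lhs fails at k=5.
  j=8: rhs holds but lhs fails at k=5.
  j=9: rhs fails.
  j=10: rhs fails.
  j=11: rhs holds but lhs fails at k=5.
  j=12: rhs holds but lhs fails at k=5.
No witness within the range → none.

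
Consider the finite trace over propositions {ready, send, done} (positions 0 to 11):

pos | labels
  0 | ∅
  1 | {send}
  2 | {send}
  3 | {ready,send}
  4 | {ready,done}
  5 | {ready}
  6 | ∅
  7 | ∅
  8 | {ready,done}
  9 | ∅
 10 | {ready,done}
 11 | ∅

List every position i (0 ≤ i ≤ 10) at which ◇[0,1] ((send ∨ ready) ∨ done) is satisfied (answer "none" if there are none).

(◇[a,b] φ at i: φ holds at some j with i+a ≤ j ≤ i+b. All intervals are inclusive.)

0, 1, 2, 3, 4, 5, 7, 8, 9, 10

Evaluate at each i in [0,10]:
  i=0: ✓ (witness j=1)
  i=1: ✓ (witness j=1)
  i=2: ✓ (witness j=2)
  i=3: ✓ (witness j=3)
  i=4: ✓ (witness j=4)
  i=5: ✓ (witness j=5)
  i=6: ✗ (none in [6,7])
  i=7: ✓ (witness j=8)
  i=8: ✓ (witness j=8)
  i=9: ✓ (witness j=10)
  i=10: ✓ (witness j=10)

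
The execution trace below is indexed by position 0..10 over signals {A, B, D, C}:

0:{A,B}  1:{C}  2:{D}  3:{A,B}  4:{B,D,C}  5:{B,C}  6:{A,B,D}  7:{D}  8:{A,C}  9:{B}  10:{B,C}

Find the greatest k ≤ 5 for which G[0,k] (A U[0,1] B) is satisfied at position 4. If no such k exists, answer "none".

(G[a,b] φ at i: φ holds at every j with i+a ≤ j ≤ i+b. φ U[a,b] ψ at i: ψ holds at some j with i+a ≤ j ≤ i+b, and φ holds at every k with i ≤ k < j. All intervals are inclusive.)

2

(A U[0,1] B) must hold from j=4 onward; find where it first fails.
  j=4: holds
  j=5: holds
  j=6: holds
  j=7: fails
Holds on [4,6], so largest k = 2.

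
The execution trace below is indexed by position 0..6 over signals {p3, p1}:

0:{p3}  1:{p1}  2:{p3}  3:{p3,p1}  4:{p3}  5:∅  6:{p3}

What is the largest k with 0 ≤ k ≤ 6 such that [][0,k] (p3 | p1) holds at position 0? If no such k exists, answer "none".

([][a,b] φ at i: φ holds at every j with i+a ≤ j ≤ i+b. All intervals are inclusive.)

(p3 | p1) must hold from j=0 onward; find where it first fails.
  j=0: holds
  j=1: holds
  j=2: holds
  j=3: holds
  j=4: holds
  j=5: fails
Holds on [0,4], so largest k = 4.

4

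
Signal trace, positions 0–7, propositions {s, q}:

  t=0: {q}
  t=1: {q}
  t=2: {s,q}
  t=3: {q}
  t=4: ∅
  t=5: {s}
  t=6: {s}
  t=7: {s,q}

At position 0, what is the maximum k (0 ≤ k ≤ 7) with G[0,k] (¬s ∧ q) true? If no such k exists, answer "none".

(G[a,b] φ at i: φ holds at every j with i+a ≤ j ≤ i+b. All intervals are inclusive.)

1

(¬s ∧ q) must hold from j=0 onward; find where it first fails.
  j=0: holds
  j=1: holds
  j=2: fails
Holds on [0,1], so largest k = 1.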